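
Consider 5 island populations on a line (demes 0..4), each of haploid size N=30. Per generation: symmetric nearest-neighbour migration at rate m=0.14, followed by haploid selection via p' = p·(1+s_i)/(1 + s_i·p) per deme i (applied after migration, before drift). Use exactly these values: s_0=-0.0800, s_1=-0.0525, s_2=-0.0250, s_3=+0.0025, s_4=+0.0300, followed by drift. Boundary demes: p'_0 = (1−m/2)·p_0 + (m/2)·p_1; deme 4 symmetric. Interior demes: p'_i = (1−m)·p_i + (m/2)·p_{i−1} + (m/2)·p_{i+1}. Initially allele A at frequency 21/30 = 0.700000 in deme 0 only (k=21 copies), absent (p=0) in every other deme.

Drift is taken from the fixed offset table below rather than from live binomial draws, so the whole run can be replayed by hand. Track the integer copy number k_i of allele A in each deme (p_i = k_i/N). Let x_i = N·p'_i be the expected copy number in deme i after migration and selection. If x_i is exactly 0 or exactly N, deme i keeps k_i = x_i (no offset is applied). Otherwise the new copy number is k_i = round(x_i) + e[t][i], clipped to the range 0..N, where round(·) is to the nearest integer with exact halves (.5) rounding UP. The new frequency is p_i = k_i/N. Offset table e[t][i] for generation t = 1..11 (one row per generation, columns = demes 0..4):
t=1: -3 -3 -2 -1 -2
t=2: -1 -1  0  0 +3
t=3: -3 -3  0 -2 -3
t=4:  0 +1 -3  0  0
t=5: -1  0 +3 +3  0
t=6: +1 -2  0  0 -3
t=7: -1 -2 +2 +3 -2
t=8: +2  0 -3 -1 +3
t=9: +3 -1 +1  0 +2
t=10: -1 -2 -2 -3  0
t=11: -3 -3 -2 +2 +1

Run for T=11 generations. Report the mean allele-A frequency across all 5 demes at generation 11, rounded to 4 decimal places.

0.0600

t=0: k=[21 0 0 0 0]
t=1: x=[18.9548 1.3964 0.0000 0.0000 0.0000] k=[16 0 0 0 0]
t=2: x=[14.2552 1.0633 0.0000 0.0000 0.0000] k=[13 0 0 0 0]
t=3: x=[11.4933 0.8636 0.0000 0.0000 0.0000] k=[8 0 0 0 0]
t=4: x=[6.9833 0.5311 0.0000 0.0000 0.0000] k=[7 2 0 0 0]
t=5: x=[6.2285 2.1021 0.1365 0.0000 0.0000] k=[5 2 3 0 0]
t=6: x=[4.4638 2.1690 2.6580 0.2105 0.0000] k=[5 0 3 0 0]
t=7: x=[4.3317 0.5311 2.5209 0.2105 0.0000] k=[3 0 5 3 0]
t=8: x=[2.5860 0.5311 4.4138 2.9366 0.2163] k=[5 1 1 2 3]
t=9: x=[4.3978 1.2155 1.0442 2.0047 3.0091] k=[7 0 2 2 5]
t=10: x=[6.0950 0.5976 1.8163 2.2151 4.9102] k=[5 0 0 0 5]
t=11: x=[4.3317 0.3318 0.0000 0.3509 4.7673] k=[1 0 0 2 6]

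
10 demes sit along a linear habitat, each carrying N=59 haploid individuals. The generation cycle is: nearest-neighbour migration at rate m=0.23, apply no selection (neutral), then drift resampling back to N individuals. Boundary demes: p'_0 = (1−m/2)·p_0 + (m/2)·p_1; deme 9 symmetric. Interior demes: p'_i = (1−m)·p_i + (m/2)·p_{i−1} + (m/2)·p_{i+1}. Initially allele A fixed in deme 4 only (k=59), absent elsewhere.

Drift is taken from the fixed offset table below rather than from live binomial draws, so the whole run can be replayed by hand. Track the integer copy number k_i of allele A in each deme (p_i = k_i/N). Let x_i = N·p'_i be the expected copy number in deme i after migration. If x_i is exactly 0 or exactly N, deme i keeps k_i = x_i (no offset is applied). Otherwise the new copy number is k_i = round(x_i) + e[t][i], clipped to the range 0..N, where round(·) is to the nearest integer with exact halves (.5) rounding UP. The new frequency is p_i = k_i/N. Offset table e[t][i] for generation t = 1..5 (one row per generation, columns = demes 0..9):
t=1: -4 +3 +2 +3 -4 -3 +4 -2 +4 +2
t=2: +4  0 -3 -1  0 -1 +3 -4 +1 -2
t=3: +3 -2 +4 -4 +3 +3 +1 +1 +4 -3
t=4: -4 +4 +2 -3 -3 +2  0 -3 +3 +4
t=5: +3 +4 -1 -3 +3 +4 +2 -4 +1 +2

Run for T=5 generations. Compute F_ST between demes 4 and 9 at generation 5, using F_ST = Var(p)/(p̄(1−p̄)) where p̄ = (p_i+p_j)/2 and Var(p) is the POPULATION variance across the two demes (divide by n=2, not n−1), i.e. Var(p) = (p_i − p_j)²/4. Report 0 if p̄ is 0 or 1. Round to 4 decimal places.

0.1897

t=0: k=[0 0 0 0 59 0 0 0 0 0]
t=1: x=[0.0000 0.0000 0.0000 6.7850 45.4300 6.7850 0.0000 0.0000 0.0000 0.0000] k=[0 0 0 10 41 4 0 0 0 0]
t=2: x=[0.0000 0.0000 1.1500 12.4150 33.1800 7.7950 0.4600 0.0000 0.0000 0.0000] k=[0 0 0 11 33 7 3 0 0 0]
t=3: x=[0.0000 0.0000 1.2650 12.2650 27.4800 9.5300 3.1150 0.3450 0.0000 0.0000] k=[0 0 5 8 30 13 4 1 0 0]
t=4: x=[0.0000 0.5750 4.7700 10.1850 25.5150 13.9200 4.6900 1.2300 0.1150 0.0000] k=[0 5 7 7 23 16 5 0 3 0]
t=5: x=[0.5750 4.6550 6.7700 8.8400 20.3550 15.5400 5.6900 0.9200 2.3100 0.3450] k=[4 9 6 6 23 20 8 0 3 2]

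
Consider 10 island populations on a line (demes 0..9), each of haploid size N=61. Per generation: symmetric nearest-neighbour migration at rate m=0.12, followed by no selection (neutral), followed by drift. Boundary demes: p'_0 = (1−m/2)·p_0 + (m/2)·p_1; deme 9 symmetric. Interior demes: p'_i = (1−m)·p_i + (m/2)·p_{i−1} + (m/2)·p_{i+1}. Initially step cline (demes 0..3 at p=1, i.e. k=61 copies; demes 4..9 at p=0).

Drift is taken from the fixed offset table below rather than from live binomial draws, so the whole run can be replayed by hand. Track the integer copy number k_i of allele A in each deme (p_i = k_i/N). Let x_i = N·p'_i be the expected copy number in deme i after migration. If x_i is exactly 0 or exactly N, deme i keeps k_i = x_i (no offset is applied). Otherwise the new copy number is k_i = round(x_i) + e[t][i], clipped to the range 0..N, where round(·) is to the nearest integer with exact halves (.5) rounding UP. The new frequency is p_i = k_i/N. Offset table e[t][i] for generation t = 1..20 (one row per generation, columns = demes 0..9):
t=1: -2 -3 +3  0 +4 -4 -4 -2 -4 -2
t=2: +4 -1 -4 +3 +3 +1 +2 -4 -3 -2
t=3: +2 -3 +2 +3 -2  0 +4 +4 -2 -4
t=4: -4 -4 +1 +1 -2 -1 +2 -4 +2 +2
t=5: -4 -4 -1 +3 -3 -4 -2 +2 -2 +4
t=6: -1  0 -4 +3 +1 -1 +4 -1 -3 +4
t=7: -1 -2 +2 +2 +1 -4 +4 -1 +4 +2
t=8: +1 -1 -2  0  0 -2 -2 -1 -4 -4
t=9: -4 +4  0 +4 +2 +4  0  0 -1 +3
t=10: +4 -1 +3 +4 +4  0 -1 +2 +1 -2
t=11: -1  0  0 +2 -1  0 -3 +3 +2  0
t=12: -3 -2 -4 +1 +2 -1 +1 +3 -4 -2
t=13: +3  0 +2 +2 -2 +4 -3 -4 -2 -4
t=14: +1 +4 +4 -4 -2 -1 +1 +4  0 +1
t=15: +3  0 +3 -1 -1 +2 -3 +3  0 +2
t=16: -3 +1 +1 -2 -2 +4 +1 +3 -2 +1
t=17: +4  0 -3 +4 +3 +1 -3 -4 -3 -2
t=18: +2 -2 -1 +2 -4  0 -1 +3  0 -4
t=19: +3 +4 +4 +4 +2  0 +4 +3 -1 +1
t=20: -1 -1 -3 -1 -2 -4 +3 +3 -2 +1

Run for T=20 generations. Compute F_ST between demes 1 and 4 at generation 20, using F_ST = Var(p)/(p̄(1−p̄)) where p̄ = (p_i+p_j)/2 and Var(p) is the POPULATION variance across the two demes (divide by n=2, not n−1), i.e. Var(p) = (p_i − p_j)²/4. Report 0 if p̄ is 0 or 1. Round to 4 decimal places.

t=0: k=[61 61 61 61 0 0 0 0 0 0]
t=1: x=[61.0000 61.0000 61.0000 57.3400 3.6600 0.0000 0.0000 0.0000 0.0000 0.0000] k=[61 61 61 57 8 0 0 0 0 0]
t=2: x=[61.0000 61.0000 60.7600 54.3000 10.4600 0.4800 0.0000 0.0000 0.0000 0.0000] k=[61 61 57 57 13 1 0 0 0 0]
t=3: x=[61.0000 60.7600 57.2400 54.3600 14.9200 1.6600 0.0600 0.0000 0.0000 0.0000] k=[61 58 59 57 13 2 4 0 0 0]
t=4: x=[60.8200 58.2400 58.8200 54.4800 14.9800 2.7800 3.6400 0.2400 0.0000 0.0000] k=[57 54 60 55 13 2 6 0 0 0]
t=5: x=[56.8200 54.5400 59.3400 52.7800 14.8600 2.9000 5.4000 0.3600 0.0000 0.0000] k=[53 51 58 56 12 0 3 2 0 0]
t=6: x=[52.8800 51.5400 57.4600 53.4800 13.9200 0.9000 2.7600 1.9400 0.1200 0.0000] k=[52 52 53 56 15 0 7 1 0 0]
t=7: x=[52.0000 52.0600 53.1200 53.3600 16.5600 1.3200 6.2200 1.3000 0.0600 0.0000] k=[51 50 55 55 18 0 10 0 4 0]
t=8: x=[50.9400 50.3600 54.7000 52.7800 19.1400 1.6800 8.8000 0.8400 3.5200 0.2400] k=[52 49 53 53 19 0 7 0 0 0]
t=9: x=[51.8200 49.4200 52.7600 50.9600 19.9000 1.5600 6.1600 0.4200 0.0000 0.0000] k=[48 53 53 55 22 6 6 0 0 0]
t=10: x=[48.3000 52.7000 53.1200 52.9000 23.0200 6.9600 5.6400 0.3600 0.0000 0.0000] k=[52 52 56 57 27 7 5 2 0 0]
t=11: x=[52.0000 52.2400 55.8200 55.1400 27.6000 8.0800 4.9400 2.0600 0.1200 0.0000] k=[51 52 56 57 27 8 2 5 2 0]
t=12: x=[51.0600 52.1800 55.8200 55.1400 27.6600 8.7800 2.5400 4.6400 2.0600 0.1200] k=[48 50 52 56 30 8 4 8 0 0]
t=13: x=[48.1200 50.0000 52.1200 54.2000 30.2400 9.0800 4.4800 7.2800 0.4800 0.0000] k=[51 50 54 56 28 13 1 3 0 0]
t=14: x=[50.9400 50.3000 53.8800 54.2000 28.7800 13.1800 1.8400 2.7000 0.1800 0.0000] k=[52 54 58 50 27 12 3 7 0 0]
t=15: x=[52.1200 54.1200 57.2800 49.1000 27.4800 12.3600 3.7800 6.3400 0.4200 0.0000] k=[55 54 60 48 26 14 1 9 0 0]
t=16: x=[54.9400 54.4200 58.9200 47.4000 26.6000 13.9400 2.2600 7.9800 0.5400 0.0000] k=[52 55 60 45 25 18 3 11 0 0]
t=17: x=[52.1800 55.1200 58.8000 44.7000 25.7800 17.5200 4.3800 9.8600 0.6600 0.0000] k=[56 55 56 49 29 19 1 6 0 0]
t=18: x=[55.9400 55.1200 55.5200 48.2200 29.6000 18.5200 2.3800 5.3400 0.3600 0.0000] k=[58 53 55 50 26 19 1 8 0 0]
t=19: x=[57.7000 53.4200 54.5800 48.8600 27.0200 18.3400 2.5000 7.1000 0.4800 0.0000] k=[61 57 59 53 29 18 7 10 0 0]
t=20: x=[60.7600 57.3600 58.5200 51.9200 29.7800 18.0000 7.8400 9.2200 0.6000 0.0000] k=[60 56 56 51 28 14 11 12 0 0]

0.2456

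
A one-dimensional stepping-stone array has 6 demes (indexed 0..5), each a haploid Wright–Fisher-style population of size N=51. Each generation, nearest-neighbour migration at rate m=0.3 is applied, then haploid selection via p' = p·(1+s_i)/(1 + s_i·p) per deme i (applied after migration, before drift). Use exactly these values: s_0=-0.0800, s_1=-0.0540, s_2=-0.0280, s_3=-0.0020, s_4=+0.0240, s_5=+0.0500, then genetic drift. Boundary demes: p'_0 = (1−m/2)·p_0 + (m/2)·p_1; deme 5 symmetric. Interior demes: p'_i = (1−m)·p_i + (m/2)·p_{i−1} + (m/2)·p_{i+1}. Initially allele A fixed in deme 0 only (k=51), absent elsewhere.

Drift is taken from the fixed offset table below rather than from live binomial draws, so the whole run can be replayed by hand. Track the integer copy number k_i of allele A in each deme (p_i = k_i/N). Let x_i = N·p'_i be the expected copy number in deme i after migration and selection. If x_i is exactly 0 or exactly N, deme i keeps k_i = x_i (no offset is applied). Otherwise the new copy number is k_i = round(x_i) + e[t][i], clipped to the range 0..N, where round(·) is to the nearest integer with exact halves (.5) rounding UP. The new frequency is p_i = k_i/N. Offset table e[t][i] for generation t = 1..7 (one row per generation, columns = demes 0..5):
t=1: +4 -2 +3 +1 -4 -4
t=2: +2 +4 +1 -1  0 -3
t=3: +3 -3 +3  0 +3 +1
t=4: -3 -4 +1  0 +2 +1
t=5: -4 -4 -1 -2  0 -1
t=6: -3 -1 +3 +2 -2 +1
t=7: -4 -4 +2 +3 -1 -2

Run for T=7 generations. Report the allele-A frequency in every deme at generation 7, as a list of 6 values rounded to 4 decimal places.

[0.2353, 0.1176, 0.1765, 0.1176, 0.0000, 0.0000]

t=0: k=[51 0 0 0 0 0]
t=1: x=[42.7918 7.2960 0.0000 0.0000 0.0000 0.0000] k=[47 5 0 0 0 0]
t=2: x=[39.9976 10.0930 0.7293 0.0000 0.0000 0.0000] k=[42 14 2 0 0 0]
t=3: x=[36.9680 15.7886 3.4085 0.2994 0.0000 0.0000] k=[40 13 6 0 0 0]
t=4: x=[35.0506 15.3968 5.9981 0.8982 0.0000 0.0000] k=[32 11 7 1 0 0]
t=5: x=[27.8001 13.0049 6.5364 1.7466 0.1536 0.0000] k=[24 9 6 0 0 0]
t=6: x=[20.7168 10.3350 5.4111 0.8982 0.0000 0.0000] k=[18 9 8 3 0 0]
t=7: x=[15.7288 9.7545 7.2221 3.2938 0.4607 0.0000] k=[12 6 9 6 0 0]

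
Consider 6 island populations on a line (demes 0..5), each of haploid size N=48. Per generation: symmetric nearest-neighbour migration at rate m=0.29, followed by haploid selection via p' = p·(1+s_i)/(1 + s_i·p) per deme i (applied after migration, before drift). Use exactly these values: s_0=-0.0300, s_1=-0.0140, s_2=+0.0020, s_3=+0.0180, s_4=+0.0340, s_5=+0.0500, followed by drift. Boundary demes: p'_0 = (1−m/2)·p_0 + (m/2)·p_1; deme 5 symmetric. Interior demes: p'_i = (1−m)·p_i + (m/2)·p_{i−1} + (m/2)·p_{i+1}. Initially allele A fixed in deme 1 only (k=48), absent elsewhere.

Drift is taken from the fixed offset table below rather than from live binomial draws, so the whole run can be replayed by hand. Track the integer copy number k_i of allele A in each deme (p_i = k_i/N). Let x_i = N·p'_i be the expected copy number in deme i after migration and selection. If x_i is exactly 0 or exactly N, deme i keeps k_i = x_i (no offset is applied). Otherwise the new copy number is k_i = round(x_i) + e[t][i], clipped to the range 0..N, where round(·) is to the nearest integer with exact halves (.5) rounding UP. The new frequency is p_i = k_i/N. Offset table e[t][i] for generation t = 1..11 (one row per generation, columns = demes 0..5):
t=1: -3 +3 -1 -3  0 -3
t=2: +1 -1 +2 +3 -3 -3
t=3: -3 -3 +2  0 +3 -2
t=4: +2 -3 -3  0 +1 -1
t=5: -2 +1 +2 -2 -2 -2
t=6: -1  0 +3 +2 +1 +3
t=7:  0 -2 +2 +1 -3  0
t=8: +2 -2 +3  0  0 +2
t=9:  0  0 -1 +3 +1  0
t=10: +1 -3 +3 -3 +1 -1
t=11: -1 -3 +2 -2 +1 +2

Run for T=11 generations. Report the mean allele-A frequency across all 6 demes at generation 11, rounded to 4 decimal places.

t=0: k=[0 48 0 0 0 0]
t=1: x=[6.7807 33.9402 6.9719 0.0000 0.0000 0.0000] k=[4 37 6 0 0 0]
t=2: x=[8.5685 27.5547 9.6404 0.8854 0.0000 0.0000] k=[10 27 12 4 0 0]
t=3: x=[12.1860 22.1917 13.0340 4.6544 0.5995 0.0000] k=[9 19 15 5 4 0]
t=4: x=[10.2031 16.8157 14.1499 6.4034 3.6769 0.6086] k=[12 14 11 6 5 0]
t=5: x=[12.0136 13.1400 10.7266 6.6820 4.5560 0.7607] k=[10 14 13 5 3 0]
t=6: x=[10.3309 13.1400 12.0030 5.9625 2.9461 0.4565] k=[9 13 15 8 4 3]
t=7: x=[9.3486 12.5787 13.7146 8.5598 4.5714 3.2915] k=[9 11 16 10 2 3]
t=8: x=[9.0639 11.3126 14.4252 9.8489 3.4094 2.9889] k=[11 9 17 10 3 5]
t=9: x=[10.4587 10.3352 14.8455 10.1420 4.4378 4.9214] k=[10 10 14 13 5 5]
t=10: x=[9.7610 10.4642 13.2942 12.1461 6.3418 5.2228] k=[11 7 16 9 7 4]
t=11: x=[10.1737 8.7834 13.6996 9.8641 7.0538 4.6353] k=[9 6 16 8 8 7]

0.1875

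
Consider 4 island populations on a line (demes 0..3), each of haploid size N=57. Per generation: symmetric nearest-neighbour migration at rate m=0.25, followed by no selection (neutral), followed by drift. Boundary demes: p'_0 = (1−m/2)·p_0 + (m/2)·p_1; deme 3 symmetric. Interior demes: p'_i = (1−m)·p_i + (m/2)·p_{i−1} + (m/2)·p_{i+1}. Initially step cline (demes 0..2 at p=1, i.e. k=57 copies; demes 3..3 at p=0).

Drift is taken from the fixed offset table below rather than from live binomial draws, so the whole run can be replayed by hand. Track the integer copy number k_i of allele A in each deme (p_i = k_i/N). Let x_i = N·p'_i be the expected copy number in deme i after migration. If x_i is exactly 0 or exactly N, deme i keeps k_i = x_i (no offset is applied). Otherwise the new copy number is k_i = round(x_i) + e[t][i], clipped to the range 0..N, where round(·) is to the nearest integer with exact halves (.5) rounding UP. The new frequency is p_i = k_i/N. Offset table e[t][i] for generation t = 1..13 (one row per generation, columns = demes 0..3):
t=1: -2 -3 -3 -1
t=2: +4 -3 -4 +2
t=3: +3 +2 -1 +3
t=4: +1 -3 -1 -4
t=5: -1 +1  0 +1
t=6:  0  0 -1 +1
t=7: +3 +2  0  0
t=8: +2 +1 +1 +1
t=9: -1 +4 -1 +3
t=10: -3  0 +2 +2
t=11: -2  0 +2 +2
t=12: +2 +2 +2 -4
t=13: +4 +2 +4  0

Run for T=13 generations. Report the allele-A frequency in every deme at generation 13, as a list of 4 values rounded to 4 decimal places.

[0.9825, 0.9123, 0.8246, 0.5965]

t=0: k=[57 57 57 0]
t=1: x=[57.0000 57.0000 49.8750 7.1250] k=[57 57 47 6]
t=2: x=[57.0000 55.7500 43.1250 11.1250] k=[57 53 39 13]
t=3: x=[56.5000 51.7500 37.5000 16.2500] k=[57 54 37 19]
t=4: x=[56.6250 52.2500 36.8750 21.2500] k=[57 49 36 17]
t=5: x=[56.0000 48.3750 35.2500 19.3750] k=[55 49 35 20]
t=6: x=[54.2500 48.0000 34.8750 21.8750] k=[54 48 34 23]
t=7: x=[53.2500 47.0000 34.3750 24.3750] k=[56 49 34 24]
t=8: x=[55.1250 48.0000 34.6250 25.2500] k=[57 49 36 26]
t=9: x=[56.0000 48.3750 36.3750 27.2500] k=[55 52 35 30]
t=10: x=[54.6250 50.2500 36.5000 30.6250] k=[52 50 39 33]
t=11: x=[51.7500 48.8750 39.6250 33.7500] k=[50 49 42 36]
t=12: x=[49.8750 48.2500 42.1250 36.7500] k=[52 50 44 33]
t=13: x=[51.7500 49.5000 43.3750 34.3750] k=[56 52 47 34]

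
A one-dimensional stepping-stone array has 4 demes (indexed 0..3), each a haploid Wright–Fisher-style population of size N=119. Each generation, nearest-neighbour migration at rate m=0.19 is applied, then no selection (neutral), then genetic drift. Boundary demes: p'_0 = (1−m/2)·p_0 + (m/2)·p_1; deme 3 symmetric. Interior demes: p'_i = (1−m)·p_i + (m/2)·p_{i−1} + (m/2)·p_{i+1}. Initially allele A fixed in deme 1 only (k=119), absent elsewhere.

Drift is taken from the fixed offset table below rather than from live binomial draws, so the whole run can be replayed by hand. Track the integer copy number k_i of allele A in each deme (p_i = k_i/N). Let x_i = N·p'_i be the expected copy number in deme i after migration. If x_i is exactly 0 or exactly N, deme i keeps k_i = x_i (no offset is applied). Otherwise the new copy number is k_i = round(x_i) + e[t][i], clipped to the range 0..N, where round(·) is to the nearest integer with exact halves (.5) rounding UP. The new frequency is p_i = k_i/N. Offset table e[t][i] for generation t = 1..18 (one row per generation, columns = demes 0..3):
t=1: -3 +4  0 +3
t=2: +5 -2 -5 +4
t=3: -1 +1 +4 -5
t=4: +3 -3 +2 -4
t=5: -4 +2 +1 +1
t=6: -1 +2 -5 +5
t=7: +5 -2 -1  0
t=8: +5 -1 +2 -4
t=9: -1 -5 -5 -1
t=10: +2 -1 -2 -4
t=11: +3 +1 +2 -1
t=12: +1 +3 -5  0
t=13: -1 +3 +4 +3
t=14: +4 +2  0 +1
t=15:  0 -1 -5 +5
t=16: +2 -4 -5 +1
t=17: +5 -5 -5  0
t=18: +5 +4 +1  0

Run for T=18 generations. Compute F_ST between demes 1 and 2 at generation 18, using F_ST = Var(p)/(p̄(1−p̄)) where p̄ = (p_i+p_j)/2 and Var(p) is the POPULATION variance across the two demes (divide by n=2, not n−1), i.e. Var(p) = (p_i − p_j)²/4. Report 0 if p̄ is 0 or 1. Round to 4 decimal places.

0.0345

t=0: k=[0 119 0 0]
t=1: x=[11.3050 96.3900 11.3050 0.0000] k=[8 100 11 0]
t=2: x=[16.7400 82.8050 18.4100 1.0450] k=[22 81 13 5]
t=3: x=[27.6050 68.9350 18.7000 5.7600] k=[27 70 23 1]
t=4: x=[31.0850 61.4500 25.3750 3.0900] k=[34 58 27 0]
t=5: x=[36.2800 52.7750 27.3800 2.5650] k=[32 55 28 4]
t=6: x=[34.1850 50.2500 28.2850 6.2800] k=[33 52 23 11]
t=7: x=[34.8050 47.4400 24.6150 12.1400] k=[40 45 24 12]
t=8: x=[40.4750 42.5300 24.8550 13.1400] k=[45 42 27 9]
t=9: x=[44.7150 40.8600 26.7150 10.7100] k=[44 36 22 10]
t=10: x=[43.2400 35.4300 22.1900 11.1400] k=[45 34 20 7]
t=11: x=[43.9550 33.7150 20.0950 8.2350] k=[47 35 22 7]
t=12: x=[45.8600 34.9050 21.8100 8.4250] k=[47 38 17 8]
t=13: x=[46.1450 36.8600 18.1400 8.8550] k=[45 40 22 12]
t=14: x=[44.5250 38.7650 22.7600 12.9500] k=[49 41 23 14]
t=15: x=[48.2400 40.0500 23.8550 14.8550] k=[48 39 19 20]
t=16: x=[47.1450 37.9550 20.9950 19.9050] k=[49 34 16 21]
t=17: x=[47.5750 33.7150 18.1850 20.5250] k=[53 29 13 21]
t=18: x=[50.7200 29.7600 15.2800 20.2400] k=[56 34 16 20]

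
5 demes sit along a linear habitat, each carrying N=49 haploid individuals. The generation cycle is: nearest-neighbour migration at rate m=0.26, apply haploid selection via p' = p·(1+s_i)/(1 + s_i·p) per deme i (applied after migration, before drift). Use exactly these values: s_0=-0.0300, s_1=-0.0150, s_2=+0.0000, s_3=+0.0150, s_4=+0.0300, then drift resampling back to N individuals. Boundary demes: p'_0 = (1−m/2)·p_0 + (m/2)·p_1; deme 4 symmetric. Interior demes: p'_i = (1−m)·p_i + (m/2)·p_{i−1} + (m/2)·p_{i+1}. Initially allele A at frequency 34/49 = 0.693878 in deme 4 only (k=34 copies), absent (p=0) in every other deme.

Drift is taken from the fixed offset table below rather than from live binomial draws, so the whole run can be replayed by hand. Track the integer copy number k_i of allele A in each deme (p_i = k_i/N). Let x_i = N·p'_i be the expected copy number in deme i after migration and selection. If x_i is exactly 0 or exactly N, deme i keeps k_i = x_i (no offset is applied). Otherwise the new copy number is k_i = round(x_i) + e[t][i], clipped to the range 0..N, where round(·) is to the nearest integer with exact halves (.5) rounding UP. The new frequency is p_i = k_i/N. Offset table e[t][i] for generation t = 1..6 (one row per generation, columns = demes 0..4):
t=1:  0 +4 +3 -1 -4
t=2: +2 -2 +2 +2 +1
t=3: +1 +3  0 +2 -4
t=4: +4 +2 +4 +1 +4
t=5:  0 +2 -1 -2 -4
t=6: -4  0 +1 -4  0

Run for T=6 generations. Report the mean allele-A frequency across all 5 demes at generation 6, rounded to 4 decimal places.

0.1592

t=0: k=[0 0 0 0 34]
t=1: x=[0.0000 0.0000 0.0000 4.4802 29.9254] k=[0 0 0 3 26]
t=2: x=[0.0000 0.0000 0.3900 5.6743 23.3711] k=[0 0 2 8 24]
t=3: x=[0.0000 0.2561 2.5200 9.4127 22.2786] k=[0 3 3 11 18]
t=4: x=[0.3784 2.5729 4.0400 10.9965 17.4204] k=[4 5 8 12 21]
t=5: x=[4.0163 5.1895 8.1300 12.7902 20.1799] k=[4 7 7 11 16]
t=6: x=[4.2698 6.5241 7.5200 11.2586 15.6633] k=[0 7 9 7 16]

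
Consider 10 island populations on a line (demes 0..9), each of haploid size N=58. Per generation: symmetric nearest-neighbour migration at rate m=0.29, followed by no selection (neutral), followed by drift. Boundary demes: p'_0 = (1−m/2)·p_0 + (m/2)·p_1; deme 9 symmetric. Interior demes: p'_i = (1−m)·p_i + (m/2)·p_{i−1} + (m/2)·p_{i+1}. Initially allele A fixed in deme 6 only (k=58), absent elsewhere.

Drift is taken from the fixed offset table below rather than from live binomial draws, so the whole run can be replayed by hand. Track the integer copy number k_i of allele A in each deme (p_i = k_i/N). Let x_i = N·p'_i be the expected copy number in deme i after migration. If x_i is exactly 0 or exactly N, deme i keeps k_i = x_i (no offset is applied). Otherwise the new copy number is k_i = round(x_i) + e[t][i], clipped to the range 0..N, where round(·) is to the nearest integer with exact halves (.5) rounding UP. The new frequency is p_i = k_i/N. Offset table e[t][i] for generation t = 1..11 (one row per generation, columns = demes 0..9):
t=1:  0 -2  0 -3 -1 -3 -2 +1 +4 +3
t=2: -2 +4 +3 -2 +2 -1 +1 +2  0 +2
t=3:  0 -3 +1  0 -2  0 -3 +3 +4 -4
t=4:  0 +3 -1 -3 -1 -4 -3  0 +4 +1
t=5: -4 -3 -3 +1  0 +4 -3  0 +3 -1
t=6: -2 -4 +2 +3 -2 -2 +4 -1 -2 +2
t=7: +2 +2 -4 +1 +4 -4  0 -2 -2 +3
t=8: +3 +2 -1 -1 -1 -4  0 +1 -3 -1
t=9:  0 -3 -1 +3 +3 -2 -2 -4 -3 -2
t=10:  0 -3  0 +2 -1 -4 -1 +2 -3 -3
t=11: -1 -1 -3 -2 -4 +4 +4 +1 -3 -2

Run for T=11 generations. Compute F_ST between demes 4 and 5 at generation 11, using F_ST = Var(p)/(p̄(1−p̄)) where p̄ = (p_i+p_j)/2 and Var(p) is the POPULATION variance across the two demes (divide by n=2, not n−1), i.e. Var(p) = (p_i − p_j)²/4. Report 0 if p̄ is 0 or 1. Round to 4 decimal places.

0.0417

t=0: k=[0 0 0 0 0 0 58 0 0 0]
t=1: x=[0.0000 0.0000 0.0000 0.0000 0.0000 8.4100 41.1800 8.4100 0.0000 0.0000] k=[0 0 0 0 0 5 39 9 0 0]
t=2: x=[0.0000 0.0000 0.0000 0.0000 0.7250 9.2050 29.7200 12.0450 1.3050 0.0000] k=[0 0 0 0 3 8 31 14 1 0]
t=3: x=[0.0000 0.0000 0.0000 0.4350 3.2900 10.6100 25.2000 14.5800 2.7400 0.1450] k=[0 0 0 0 1 11 22 18 7 0]
t=4: x=[0.0000 0.0000 0.0000 0.1450 2.3050 11.1450 19.8250 16.9850 7.5800 1.0150] k=[0 0 0 0 1 7 17 17 12 2]
t=5: x=[0.0000 0.0000 0.0000 0.1450 1.7250 7.5800 15.5500 16.2750 11.2750 3.4500] k=[0 0 0 1 2 12 13 16 14 2]
t=6: x=[0.0000 0.0000 0.1450 1.0000 3.3050 10.6950 13.2900 15.2750 12.5500 3.7400] k=[0 0 2 4 1 9 17 14 11 6]
t=7: x=[0.0000 0.2900 2.0000 3.2750 2.5950 9.0000 15.4050 14.0000 10.7100 6.7250] k=[0 2 0 4 7 5 15 12 9 10]
t=8: x=[0.2900 1.4200 0.8700 3.8550 6.2750 6.7400 13.1150 12.0000 9.5800 9.8550] k=[3 3 0 3 5 3 13 13 7 9]
t=9: x=[3.0000 2.5650 0.8700 2.8550 4.4200 4.7400 11.5500 12.1300 8.1600 8.7100] k=[3 0 0 6 7 3 10 8 5 7]
t=10: x=[2.5650 0.4350 0.8700 5.2750 6.2750 4.5950 8.6950 7.8550 5.7250 6.7100] k=[3 0 1 7 5 1 8 10 3 4]
t=11: x=[2.5650 0.5800 1.7250 5.8400 4.7100 2.5950 7.2750 8.6950 4.1600 3.8550] k=[2 0 0 4 1 7 11 10 1 2]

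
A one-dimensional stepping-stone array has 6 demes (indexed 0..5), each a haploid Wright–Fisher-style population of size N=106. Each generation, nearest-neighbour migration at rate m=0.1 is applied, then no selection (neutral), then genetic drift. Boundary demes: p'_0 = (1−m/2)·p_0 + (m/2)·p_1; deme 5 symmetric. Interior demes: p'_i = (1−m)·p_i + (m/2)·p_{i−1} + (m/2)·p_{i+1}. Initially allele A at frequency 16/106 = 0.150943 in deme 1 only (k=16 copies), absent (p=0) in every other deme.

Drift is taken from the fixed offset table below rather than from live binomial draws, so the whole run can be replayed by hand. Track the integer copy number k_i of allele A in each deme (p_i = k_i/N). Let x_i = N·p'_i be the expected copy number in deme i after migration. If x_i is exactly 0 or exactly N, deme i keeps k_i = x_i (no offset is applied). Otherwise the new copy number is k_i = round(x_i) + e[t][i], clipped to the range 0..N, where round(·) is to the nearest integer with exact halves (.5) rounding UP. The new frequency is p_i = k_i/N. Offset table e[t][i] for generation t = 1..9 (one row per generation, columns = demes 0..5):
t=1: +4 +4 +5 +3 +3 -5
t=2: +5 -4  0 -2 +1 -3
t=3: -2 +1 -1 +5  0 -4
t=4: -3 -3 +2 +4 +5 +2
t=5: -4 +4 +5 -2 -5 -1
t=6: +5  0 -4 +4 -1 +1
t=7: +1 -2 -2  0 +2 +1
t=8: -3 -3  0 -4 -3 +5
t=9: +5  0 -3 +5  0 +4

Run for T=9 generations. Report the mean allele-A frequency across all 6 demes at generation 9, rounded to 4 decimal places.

0.0660

t=0: k=[0 16 0 0 0 0]
t=1: x=[0.8000 14.4000 0.8000 0.0000 0.0000 0.0000] k=[5 18 6 0 0 0]
t=2: x=[5.6500 16.7500 6.3000 0.3000 0.0000 0.0000] k=[11 13 6 0 0 0]
t=3: x=[11.1000 12.5500 6.0500 0.3000 0.0000 0.0000] k=[9 14 5 5 0 0]
t=4: x=[9.2500 13.3000 5.4500 4.7500 0.2500 0.0000] k=[6 10 7 9 5 0]
t=5: x=[6.2000 9.6500 7.2500 8.7000 4.9500 0.2500] k=[2 14 12 7 0 0]
t=6: x=[2.6000 13.3000 11.8500 6.9000 0.3500 0.0000] k=[8 13 8 11 0 0]
t=7: x=[8.2500 12.5000 8.4000 10.3000 0.5500 0.0000] k=[9 11 6 10 3 0]
t=8: x=[9.1000 10.6500 6.4500 9.4500 3.2000 0.1500] k=[6 8 6 5 0 5]
t=9: x=[6.1000 7.8000 6.0500 4.8000 0.5000 4.7500] k=[11 8 3 10 1 9]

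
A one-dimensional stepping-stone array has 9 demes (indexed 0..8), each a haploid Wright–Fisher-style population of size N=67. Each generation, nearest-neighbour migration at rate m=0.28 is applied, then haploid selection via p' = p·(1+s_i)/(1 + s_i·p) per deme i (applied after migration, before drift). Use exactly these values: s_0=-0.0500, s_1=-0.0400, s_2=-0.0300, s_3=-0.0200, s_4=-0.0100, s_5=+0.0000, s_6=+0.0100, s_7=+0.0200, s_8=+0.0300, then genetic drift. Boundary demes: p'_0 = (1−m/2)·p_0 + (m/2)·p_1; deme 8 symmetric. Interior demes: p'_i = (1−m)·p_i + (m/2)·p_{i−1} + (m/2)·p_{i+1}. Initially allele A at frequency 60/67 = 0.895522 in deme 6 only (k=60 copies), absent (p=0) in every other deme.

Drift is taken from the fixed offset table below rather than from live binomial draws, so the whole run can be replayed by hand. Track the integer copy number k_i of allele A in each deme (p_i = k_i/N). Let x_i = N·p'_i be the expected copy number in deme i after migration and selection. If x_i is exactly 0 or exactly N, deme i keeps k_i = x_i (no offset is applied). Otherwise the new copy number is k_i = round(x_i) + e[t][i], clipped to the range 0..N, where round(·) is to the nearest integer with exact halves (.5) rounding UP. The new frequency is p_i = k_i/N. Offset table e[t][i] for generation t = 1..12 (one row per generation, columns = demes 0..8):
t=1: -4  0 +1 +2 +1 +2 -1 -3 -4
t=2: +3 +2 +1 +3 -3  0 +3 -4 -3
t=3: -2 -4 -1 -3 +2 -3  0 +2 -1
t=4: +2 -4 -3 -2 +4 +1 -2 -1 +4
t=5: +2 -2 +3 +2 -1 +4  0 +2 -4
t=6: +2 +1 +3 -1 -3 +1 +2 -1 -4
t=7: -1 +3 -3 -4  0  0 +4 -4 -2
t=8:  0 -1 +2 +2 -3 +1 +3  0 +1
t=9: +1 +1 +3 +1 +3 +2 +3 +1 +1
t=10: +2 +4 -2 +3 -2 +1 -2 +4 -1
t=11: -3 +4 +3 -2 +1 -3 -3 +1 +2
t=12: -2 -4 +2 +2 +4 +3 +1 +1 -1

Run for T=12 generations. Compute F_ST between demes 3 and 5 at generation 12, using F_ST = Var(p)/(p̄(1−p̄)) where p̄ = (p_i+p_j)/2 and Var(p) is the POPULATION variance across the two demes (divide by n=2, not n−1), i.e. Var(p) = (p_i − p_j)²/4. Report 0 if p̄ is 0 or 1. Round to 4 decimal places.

0.0297

t=0: k=[0 0 0 0 0 0 60 0 0]
t=1: x=[0.0000 0.0000 0.0000 0.0000 0.0000 8.4000 43.3525 8.5466 0.0000] k=[0 0 0 0 0 10 42 6 0]
t=2: x=[0.0000 0.0000 0.0000 0.0000 1.3863 13.0800 32.6465 10.3724 0.8649] k=[0 0 0 0 0 13 36 6 0]
t=3: x=[0.0000 0.0000 0.0000 0.0000 1.8023 14.4000 28.7432 9.5206 0.8649] k=[0 0 0 0 4 11 29 12 0]
t=4: x=[0.0000 0.0000 0.0000 0.5489 4.3787 12.5400 24.2538 12.9051 1.7291] k=[0 0 0 0 8 14 22 12 6]
t=5: x=[0.0000 0.0000 0.0000 1.0980 7.6516 14.2800 19.6178 12.7633 7.0237] k=[0 0 0 3 7 18 20 15 3]
t=6: x=[0.0000 0.0000 0.4075 3.0801 7.9096 16.7400 19.1558 14.2408 4.8103] k=[0 0 3 2 5 18 21 13 1]
t=7: x=[0.0000 0.4033 2.3694 2.5107 6.3421 16.6000 19.5977 12.6419 2.7571] k=[0 3 0 0 6 17 24 9 1]
t=8: x=[0.3991 2.0763 0.4075 0.8234 6.6396 16.4400 21.0634 10.1494 2.1815] k=[0 1 2 3 4 17 24 10 3]
t=9: x=[0.1330 0.9606 1.9417 2.9426 5.6280 16.1600 21.2039 11.1630 4.0921] k=[1 2 5 4 9 18 24 12 5]
t=10: x=[1.0839 2.1918 4.3154 4.7501 9.4779 17.5800 21.6255 12.9051 6.1430] k=[3 6 2 8 7 19 20 17 5]
t=11: x=[3.2573 4.8337 3.3030 6.8940 8.7433 17.4600 19.5776 15.9797 6.8599] k=[0 9 6 5 10 14 17 17 9]
t=12: x=[1.1981 7.0580 6.1088 5.7332 9.7758 13.8600 16.7045 16.1212 10.3766] k=[0 3 8 8 14 17 18 17 9]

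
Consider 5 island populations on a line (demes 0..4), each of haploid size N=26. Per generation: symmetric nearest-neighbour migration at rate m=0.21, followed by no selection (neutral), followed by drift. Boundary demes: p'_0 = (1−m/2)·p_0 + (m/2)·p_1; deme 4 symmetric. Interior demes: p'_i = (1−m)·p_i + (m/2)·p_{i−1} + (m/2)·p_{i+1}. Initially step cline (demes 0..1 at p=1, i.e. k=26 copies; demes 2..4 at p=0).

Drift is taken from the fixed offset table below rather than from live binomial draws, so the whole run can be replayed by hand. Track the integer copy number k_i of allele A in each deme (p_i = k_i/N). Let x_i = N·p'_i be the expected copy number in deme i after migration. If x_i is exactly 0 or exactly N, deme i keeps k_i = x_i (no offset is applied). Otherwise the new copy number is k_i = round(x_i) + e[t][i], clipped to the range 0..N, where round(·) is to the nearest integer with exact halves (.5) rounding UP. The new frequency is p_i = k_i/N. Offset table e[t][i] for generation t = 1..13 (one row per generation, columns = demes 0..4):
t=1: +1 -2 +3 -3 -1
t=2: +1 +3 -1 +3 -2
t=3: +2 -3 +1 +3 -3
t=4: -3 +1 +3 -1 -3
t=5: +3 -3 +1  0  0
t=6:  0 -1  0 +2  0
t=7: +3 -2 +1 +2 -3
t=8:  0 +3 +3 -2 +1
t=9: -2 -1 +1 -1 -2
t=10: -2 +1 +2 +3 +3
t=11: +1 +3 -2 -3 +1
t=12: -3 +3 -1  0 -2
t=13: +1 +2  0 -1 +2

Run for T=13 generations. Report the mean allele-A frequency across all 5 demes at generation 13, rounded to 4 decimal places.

0.5538

t=0: k=[26 26 0 0 0]
t=1: x=[26.0000 23.2700 2.7300 0.0000 0.0000] k=[26 21 6 0 0]
t=2: x=[25.4750 19.9500 6.9450 0.6300 0.0000] k=[26 23 6 4 0]
t=3: x=[25.6850 21.5300 7.5750 3.7900 0.4200] k=[26 19 9 7 0]
t=4: x=[25.2650 18.6850 9.8400 6.4750 0.7350] k=[22 20 13 5 0]
t=5: x=[21.7900 19.4750 12.8950 5.3150 0.5250] k=[25 16 14 5 1]
t=6: x=[24.0550 16.7350 13.2650 5.5250 1.4200] k=[24 16 13 8 1]
t=7: x=[23.1600 16.5250 12.7900 7.7900 1.7350] k=[26 15 14 10 0]
t=8: x=[24.8450 16.0500 13.6850 9.3700 1.0500] k=[25 19 17 7 2]
t=9: x=[24.3700 19.4200 16.1600 7.5250 2.5250] k=[22 18 17 7 1]
t=10: x=[21.5800 18.3150 16.0550 7.4200 1.6300] k=[20 19 18 10 5]
t=11: x=[19.8950 19.0000 17.2650 10.3150 5.5250] k=[21 22 15 7 7]
t=12: x=[21.1050 21.1600 14.8950 7.8400 7.0000] k=[18 24 14 8 5]
t=13: x=[18.6300 22.3200 14.4200 8.3150 5.3150] k=[20 24 14 7 7]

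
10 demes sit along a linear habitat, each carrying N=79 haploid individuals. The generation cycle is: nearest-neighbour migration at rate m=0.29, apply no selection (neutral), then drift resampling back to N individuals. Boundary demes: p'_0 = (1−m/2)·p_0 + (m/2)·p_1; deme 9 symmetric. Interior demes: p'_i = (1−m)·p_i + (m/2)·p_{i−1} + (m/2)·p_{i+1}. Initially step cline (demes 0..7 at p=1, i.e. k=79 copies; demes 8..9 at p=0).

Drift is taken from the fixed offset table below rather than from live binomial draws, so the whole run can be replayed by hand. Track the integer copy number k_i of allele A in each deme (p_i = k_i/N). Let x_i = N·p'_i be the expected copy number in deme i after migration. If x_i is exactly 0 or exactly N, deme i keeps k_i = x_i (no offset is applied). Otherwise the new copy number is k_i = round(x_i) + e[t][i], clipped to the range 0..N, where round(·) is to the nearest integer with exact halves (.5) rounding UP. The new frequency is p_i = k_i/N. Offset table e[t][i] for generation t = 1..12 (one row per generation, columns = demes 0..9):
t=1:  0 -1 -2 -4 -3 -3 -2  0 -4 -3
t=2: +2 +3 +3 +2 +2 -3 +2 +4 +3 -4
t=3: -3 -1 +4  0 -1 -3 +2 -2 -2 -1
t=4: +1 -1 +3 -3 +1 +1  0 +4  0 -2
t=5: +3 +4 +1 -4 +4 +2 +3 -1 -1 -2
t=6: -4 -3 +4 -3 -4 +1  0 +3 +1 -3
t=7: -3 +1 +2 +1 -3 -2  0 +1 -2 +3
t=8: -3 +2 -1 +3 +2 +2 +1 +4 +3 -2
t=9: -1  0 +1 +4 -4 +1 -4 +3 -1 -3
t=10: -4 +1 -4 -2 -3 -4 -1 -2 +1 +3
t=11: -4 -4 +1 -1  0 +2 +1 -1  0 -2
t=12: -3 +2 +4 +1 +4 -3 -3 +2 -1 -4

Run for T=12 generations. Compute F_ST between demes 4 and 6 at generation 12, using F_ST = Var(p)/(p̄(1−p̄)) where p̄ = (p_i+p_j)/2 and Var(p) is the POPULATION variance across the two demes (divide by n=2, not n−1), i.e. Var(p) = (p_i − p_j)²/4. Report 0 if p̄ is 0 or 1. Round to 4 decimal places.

t=0: k=[79 79 79 79 79 79 79 79 0 0]
t=1: x=[79.0000 79.0000 79.0000 79.0000 79.0000 79.0000 79.0000 67.5450 11.4550 0.0000] k=[79 79 79 79 79 79 79 68 7 0]
t=2: x=[79.0000 79.0000 79.0000 79.0000 79.0000 79.0000 77.4050 60.7500 14.8300 1.0150] k=[79 79 79 79 79 79 79 65 18 0]
t=3: x=[79.0000 79.0000 79.0000 79.0000 79.0000 79.0000 76.9700 60.2150 22.2050 2.6100] k=[79 79 79 79 79 79 79 58 20 2]
t=4: x=[79.0000 79.0000 79.0000 79.0000 79.0000 79.0000 75.9550 55.5350 22.9000 4.6100] k=[79 79 79 79 79 79 76 60 23 3]
t=5: x=[79.0000 79.0000 79.0000 79.0000 79.0000 78.5650 74.1150 56.9550 25.4650 5.9000] k=[79 79 79 79 79 79 77 56 24 4]
t=6: x=[79.0000 79.0000 79.0000 79.0000 79.0000 78.7100 74.2450 54.4050 25.7400 6.9000] k=[79 79 79 79 79 79 74 57 27 4]
t=7: x=[79.0000 79.0000 79.0000 79.0000 79.0000 78.2750 72.2600 55.1150 28.0150 7.3350] k=[79 79 79 79 79 76 72 56 26 10]
t=8: x=[79.0000 79.0000 79.0000 79.0000 78.5650 75.8550 70.2600 53.9700 28.0300 12.3200] k=[79 79 79 79 79 78 71 58 31 10]
t=9: x=[79.0000 79.0000 79.0000 79.0000 78.8550 77.1300 70.1300 55.9700 31.8700 13.0450] k=[79 79 79 79 75 78 66 59 31 10]
t=10: x=[79.0000 79.0000 79.0000 78.4200 76.0150 75.8250 66.7250 55.9550 32.0150 13.0450] k=[79 79 79 76 73 72 66 54 33 16]
t=11: x=[79.0000 79.0000 78.5650 76.0000 73.2900 71.2750 65.1300 52.6950 33.5800 18.4650] k=[79 79 79 75 73 73 66 52 34 16]
t=12: x=[79.0000 79.0000 78.4200 75.2900 73.2900 71.9850 64.9850 51.4200 34.0000 18.6100] k=[79 79 79 76 77 69 62 53 33 15]

0.0852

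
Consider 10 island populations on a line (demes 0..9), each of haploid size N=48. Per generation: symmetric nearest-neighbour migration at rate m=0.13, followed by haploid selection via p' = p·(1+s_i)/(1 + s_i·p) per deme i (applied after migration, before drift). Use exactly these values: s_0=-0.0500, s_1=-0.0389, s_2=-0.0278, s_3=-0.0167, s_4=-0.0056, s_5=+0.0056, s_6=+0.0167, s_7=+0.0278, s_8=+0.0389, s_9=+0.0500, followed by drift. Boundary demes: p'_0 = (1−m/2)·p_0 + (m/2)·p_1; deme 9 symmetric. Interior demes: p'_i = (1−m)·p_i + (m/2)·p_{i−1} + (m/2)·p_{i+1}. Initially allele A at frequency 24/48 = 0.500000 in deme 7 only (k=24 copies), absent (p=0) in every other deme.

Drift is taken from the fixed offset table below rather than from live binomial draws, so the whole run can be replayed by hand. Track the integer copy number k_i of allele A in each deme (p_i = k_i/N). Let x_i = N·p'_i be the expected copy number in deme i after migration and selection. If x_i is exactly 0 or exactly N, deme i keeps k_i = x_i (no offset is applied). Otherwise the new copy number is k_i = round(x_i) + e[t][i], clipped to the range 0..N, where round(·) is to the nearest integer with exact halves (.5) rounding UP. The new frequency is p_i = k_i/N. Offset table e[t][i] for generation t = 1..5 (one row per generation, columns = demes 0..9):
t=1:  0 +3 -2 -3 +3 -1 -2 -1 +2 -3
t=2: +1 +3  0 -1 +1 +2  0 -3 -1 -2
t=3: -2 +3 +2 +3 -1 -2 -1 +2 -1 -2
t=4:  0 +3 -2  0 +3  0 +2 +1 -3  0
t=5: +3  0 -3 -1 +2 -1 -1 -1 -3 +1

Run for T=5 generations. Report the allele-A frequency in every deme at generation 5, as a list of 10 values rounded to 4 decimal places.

[0.0000, 0.0000, 0.0000, 0.0000, 0.0000, 0.0000, 0.0833, 0.2917, 0.0000, 0.0208]

t=0: k=[0 0 0 0 0 0 0 24 0 0]
t=1: x=[0.0000 0.0000 0.0000 0.0000 0.0000 0.0000 1.5852 21.2040 1.6186 0.0000] k=[0 0 0 0 0 0 0 20 4 0]
t=2: x=[0.0000 0.0000 0.0000 0.0000 0.0000 0.0000 1.3211 17.9672 4.9468 0.2729] k=[0 0 0 0 0 0 1 15 4 0]
t=3: x=[0.0000 0.0000 0.0000 0.0000 0.0000 0.0654 1.8746 13.6412 4.6116 0.2729] k=[0 0 0 0 0 0 1 16 4 0]
t=4: x=[0.0000 0.0000 0.0000 0.0000 0.0000 0.0654 1.9406 14.5212 4.6787 0.2729] k=[0 0 0 0 0 0 4 16 2 0]
t=5: x=[0.0000 0.0000 0.0000 0.0000 0.0000 0.2614 4.5883 14.5869 2.8816 0.1365] k=[0 0 0 0 0 0 4 14 0 1]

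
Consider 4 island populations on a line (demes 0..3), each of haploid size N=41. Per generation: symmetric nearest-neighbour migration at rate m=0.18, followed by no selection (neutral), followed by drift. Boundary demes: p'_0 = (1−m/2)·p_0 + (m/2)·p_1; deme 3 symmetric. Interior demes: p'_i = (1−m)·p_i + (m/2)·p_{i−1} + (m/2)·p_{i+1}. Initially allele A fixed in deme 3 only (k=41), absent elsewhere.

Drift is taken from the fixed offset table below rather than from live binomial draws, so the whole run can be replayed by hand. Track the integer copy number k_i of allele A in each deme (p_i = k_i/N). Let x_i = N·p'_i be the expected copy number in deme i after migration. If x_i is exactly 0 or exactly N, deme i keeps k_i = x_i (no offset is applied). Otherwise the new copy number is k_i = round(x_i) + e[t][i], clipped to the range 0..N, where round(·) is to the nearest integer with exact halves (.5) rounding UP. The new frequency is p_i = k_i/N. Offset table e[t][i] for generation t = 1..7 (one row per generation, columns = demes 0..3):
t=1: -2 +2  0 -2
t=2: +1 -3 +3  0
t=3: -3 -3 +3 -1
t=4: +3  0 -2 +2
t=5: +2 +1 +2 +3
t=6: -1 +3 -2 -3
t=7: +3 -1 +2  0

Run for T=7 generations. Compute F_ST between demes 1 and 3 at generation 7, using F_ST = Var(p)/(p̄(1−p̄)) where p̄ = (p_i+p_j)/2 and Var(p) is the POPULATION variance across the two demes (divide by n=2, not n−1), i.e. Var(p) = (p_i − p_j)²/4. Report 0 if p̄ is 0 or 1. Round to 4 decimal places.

t=0: k=[0 0 0 41]
t=1: x=[0.0000 0.0000 3.6900 37.3100] k=[0 0 4 35]
t=2: x=[0.0000 0.3600 6.4300 32.2100] k=[0 0 9 32]
t=3: x=[0.0000 0.8100 10.2600 29.9300] k=[0 0 13 29]
t=4: x=[0.0000 1.1700 13.2700 27.5600] k=[0 1 11 30]
t=5: x=[0.0900 1.8100 11.8100 28.2900] k=[2 3 14 31]
t=6: x=[2.0900 3.9000 14.5400 29.4700] k=[1 7 13 26]
t=7: x=[1.5400 7.0000 13.6300 24.8300] k=[5 6 16 25]

0.2283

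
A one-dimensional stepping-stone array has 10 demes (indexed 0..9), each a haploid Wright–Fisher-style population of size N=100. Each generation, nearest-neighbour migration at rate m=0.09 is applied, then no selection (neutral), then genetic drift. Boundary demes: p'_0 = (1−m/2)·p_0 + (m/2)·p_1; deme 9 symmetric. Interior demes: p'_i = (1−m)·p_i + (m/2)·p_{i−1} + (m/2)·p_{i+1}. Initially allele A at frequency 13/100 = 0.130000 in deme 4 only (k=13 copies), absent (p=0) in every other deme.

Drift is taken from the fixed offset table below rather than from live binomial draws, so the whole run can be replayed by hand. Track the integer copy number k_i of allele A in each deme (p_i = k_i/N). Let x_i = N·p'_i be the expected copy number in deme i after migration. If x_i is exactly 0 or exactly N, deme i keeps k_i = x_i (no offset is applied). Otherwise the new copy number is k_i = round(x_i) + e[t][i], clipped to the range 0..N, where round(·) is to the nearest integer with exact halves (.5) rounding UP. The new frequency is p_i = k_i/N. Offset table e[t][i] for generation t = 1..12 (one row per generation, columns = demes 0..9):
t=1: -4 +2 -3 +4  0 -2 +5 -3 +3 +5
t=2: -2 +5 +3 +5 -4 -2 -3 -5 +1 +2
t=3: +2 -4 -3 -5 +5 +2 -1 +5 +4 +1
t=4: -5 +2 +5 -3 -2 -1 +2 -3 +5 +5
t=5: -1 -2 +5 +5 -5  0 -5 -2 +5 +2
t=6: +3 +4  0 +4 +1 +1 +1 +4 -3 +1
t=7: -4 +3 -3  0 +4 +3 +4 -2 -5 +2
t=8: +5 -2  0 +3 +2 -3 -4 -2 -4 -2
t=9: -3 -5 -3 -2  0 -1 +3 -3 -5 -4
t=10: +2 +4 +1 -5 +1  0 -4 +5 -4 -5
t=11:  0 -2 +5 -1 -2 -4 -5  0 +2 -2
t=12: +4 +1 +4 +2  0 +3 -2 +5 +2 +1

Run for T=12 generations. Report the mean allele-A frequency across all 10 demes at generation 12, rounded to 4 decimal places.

t=0: k=[0 0 0 0 13 0 0 0 0 0]
t=1: x=[0.0000 0.0000 0.0000 0.5850 11.8300 0.5850 0.0000 0.0000 0.0000 0.0000] k=[0 0 0 5 12 0 0 0 0 0]
t=2: x=[0.0000 0.0000 0.2250 5.0900 11.1450 0.5400 0.0000 0.0000 0.0000 0.0000] k=[0 0 3 10 7 0 0 0 0 0]
t=3: x=[0.0000 0.1350 3.1800 9.5500 6.8200 0.3150 0.0000 0.0000 0.0000 0.0000] k=[0 0 0 5 12 2 0 0 0 0]
t=4: x=[0.0000 0.0000 0.2250 5.0900 11.2350 2.3600 0.0900 0.0000 0.0000 0.0000] k=[0 0 5 2 9 1 2 0 0 0]
t=5: x=[0.0000 0.2250 4.6400 2.4500 8.3250 1.4050 1.8650 0.0900 0.0000 0.0000] k=[0 0 10 7 3 1 0 0 0 0]
t=6: x=[0.0000 0.4500 9.4150 6.9550 3.0900 1.0450 0.0450 0.0000 0.0000 0.0000] k=[0 4 9 11 4 2 1 0 0 0]
t=7: x=[0.1800 4.0450 8.8650 10.5950 4.2250 2.0450 1.0000 0.0450 0.0000 0.0000] k=[0 7 6 11 8 5 5 0 0 0]
t=8: x=[0.3150 6.6400 6.2700 10.6400 8.0000 5.1350 4.7750 0.2250 0.0000 0.0000] k=[5 5 6 14 10 2 1 0 0 0]
t=9: x=[5.0000 5.0450 6.3150 13.4600 9.8200 2.3150 1.0000 0.0450 0.0000 0.0000] k=[2 0 3 11 10 1 4 0 0 0]
t=10: x=[1.9100 0.2250 3.2250 10.5950 9.6400 1.5400 3.6850 0.1800 0.0000 0.0000] k=[4 4 4 6 11 2 0 5 0 0]
t=11: x=[4.0000 4.0000 4.0900 6.1350 10.3700 2.3150 0.3150 4.5500 0.2250 0.0000] k=[4 2 9 5 8 0 0 5 2 0]
t=12: x=[3.9100 2.4050 8.5050 5.3150 7.5050 0.3600 0.2250 4.6400 2.0450 0.0900] k=[8 3 13 7 8 3 0 10 4 1]

0.0570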